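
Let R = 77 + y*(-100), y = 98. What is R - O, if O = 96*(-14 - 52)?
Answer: -3387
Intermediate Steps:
R = -9723 (R = 77 + 98*(-100) = 77 - 9800 = -9723)
O = -6336 (O = 96*(-66) = -6336)
R - O = -9723 - 1*(-6336) = -9723 + 6336 = -3387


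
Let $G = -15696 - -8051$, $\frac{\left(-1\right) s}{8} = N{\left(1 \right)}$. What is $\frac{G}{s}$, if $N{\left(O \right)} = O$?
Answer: $\frac{7645}{8} \approx 955.63$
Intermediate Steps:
$s = -8$ ($s = \left(-8\right) 1 = -8$)
$G = -7645$ ($G = -15696 + 8051 = -7645$)
$\frac{G}{s} = - \frac{7645}{-8} = \left(-7645\right) \left(- \frac{1}{8}\right) = \frac{7645}{8}$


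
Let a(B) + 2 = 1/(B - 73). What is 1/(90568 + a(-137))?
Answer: 210/19018859 ≈ 1.1042e-5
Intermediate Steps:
a(B) = -2 + 1/(-73 + B) (a(B) = -2 + 1/(B - 73) = -2 + 1/(-73 + B))
1/(90568 + a(-137)) = 1/(90568 + (147 - 2*(-137))/(-73 - 137)) = 1/(90568 + (147 + 274)/(-210)) = 1/(90568 - 1/210*421) = 1/(90568 - 421/210) = 1/(19018859/210) = 210/19018859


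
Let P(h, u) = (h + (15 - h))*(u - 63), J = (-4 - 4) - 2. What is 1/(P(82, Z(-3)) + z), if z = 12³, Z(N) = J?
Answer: 1/633 ≈ 0.0015798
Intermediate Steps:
J = -10 (J = -8 - 2 = -10)
Z(N) = -10
P(h, u) = -945 + 15*u (P(h, u) = 15*(-63 + u) = -945 + 15*u)
z = 1728
1/(P(82, Z(-3)) + z) = 1/((-945 + 15*(-10)) + 1728) = 1/((-945 - 150) + 1728) = 1/(-1095 + 1728) = 1/633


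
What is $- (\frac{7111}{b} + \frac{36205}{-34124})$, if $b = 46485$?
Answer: $\frac{1440333661}{1586254140} \approx 0.90801$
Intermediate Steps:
$- (\frac{7111}{b} + \frac{36205}{-34124}) = - (\frac{7111}{46485} + \frac{36205}{-34124}) = - (7111 \cdot \frac{1}{46485} + 36205 \left(- \frac{1}{34124}\right)) = - (\frac{7111}{46485} - \frac{36205}{34124}) = \left(-1\right) \left(- \frac{1440333661}{1586254140}\right) = \frac{1440333661}{1586254140}$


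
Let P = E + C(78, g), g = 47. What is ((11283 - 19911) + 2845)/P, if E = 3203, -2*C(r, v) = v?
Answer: -11566/6359 ≈ -1.8188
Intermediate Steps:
C(r, v) = -v/2
P = 6359/2 (P = 3203 - 1/2*47 = 3203 - 47/2 = 6359/2 ≈ 3179.5)
((11283 - 19911) + 2845)/P = ((11283 - 19911) + 2845)/(6359/2) = (-8628 + 2845)*(2/6359) = -5783*2/6359 = -11566/6359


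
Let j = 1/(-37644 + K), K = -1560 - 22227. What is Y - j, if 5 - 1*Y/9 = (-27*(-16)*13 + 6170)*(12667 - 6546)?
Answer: -39885852658778/61431 ≈ -6.4928e+8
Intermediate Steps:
K = -23787
j = -1/61431 (j = 1/(-37644 - 23787) = 1/(-61431) = -1/61431 ≈ -1.6278e-5)
Y = -649278909 (Y = 45 - 9*(-27*(-16)*13 + 6170)*(12667 - 6546) = 45 - 9*(432*13 + 6170)*6121 = 45 - 9*(5616 + 6170)*6121 = 45 - 106074*6121 = 45 - 9*72142106 = 45 - 649278954 = -649278909)
Y - j = -649278909 - 1*(-1/61431) = -649278909 + 1/61431 = -39885852658778/61431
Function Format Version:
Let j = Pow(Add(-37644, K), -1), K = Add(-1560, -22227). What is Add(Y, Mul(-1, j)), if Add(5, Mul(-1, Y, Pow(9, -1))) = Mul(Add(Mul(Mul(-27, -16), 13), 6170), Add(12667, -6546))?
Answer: Rational(-39885852658778, 61431) ≈ -6.4928e+8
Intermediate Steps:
K = -23787
j = Rational(-1, 61431) (j = Pow(Add(-37644, -23787), -1) = Pow(-61431, -1) = Rational(-1, 61431) ≈ -1.6278e-5)
Y = -649278909 (Y = Add(45, Mul(-9, Mul(Add(Mul(Mul(-27, -16), 13), 6170), Add(12667, -6546)))) = Add(45, Mul(-9, Mul(Add(Mul(432, 13), 6170), 6121))) = Add(45, Mul(-9, Mul(Add(5616, 6170), 6121))) = Add(45, Mul(-9, Mul(11786, 6121))) = Add(45, Mul(-9, 72142106)) = Add(45, -649278954) = -649278909)
Add(Y, Mul(-1, j)) = Add(-649278909, Mul(-1, Rational(-1, 61431))) = Add(-649278909, Rational(1, 61431)) = Rational(-39885852658778, 61431)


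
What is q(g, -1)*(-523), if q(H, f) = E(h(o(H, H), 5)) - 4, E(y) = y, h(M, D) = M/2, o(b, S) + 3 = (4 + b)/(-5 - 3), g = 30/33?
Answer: 267253/88 ≈ 3037.0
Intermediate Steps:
g = 10/11 (g = 30*(1/33) = 10/11 ≈ 0.90909)
o(b, S) = -7/2 - b/8 (o(b, S) = -3 + (4 + b)/(-5 - 3) = -3 + (4 + b)/(-8) = -3 + (4 + b)*(-⅛) = -3 + (-½ - b/8) = -7/2 - b/8)
h(M, D) = M/2 (h(M, D) = M*(½) = M/2)
q(H, f) = -23/4 - H/16 (q(H, f) = (-7/2 - H/8)/2 - 4 = (-7/4 - H/16) - 4 = -23/4 - H/16)
q(g, -1)*(-523) = (-23/4 - 1/16*10/11)*(-523) = (-23/4 - 5/88)*(-523) = -511/88*(-523) = 267253/88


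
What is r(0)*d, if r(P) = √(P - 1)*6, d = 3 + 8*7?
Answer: 354*I ≈ 354.0*I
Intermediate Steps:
d = 59 (d = 3 + 56 = 59)
r(P) = 6*√(-1 + P) (r(P) = √(-1 + P)*6 = 6*√(-1 + P))
r(0)*d = (6*√(-1 + 0))*59 = (6*√(-1))*59 = (6*I)*59 = 354*I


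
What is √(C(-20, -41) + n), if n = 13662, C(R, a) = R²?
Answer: √14062 ≈ 118.58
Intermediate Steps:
√(C(-20, -41) + n) = √((-20)² + 13662) = √(400 + 13662) = √14062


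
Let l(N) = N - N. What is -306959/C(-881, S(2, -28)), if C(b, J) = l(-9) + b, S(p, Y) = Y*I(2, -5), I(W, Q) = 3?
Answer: 306959/881 ≈ 348.42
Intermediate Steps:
l(N) = 0
S(p, Y) = 3*Y (S(p, Y) = Y*3 = 3*Y)
C(b, J) = b (C(b, J) = 0 + b = b)
-306959/C(-881, S(2, -28)) = -306959/(-881) = -306959*(-1/881) = 306959/881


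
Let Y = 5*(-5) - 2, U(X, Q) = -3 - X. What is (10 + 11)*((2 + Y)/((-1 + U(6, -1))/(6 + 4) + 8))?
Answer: -75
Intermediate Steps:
Y = -27 (Y = -25 - 2 = -27)
(10 + 11)*((2 + Y)/((-1 + U(6, -1))/(6 + 4) + 8)) = (10 + 11)*((2 - 27)/((-1 + (-3 - 1*6))/(6 + 4) + 8)) = 21*(-25/((-1 + (-3 - 6))/10 + 8)) = 21*(-25/((-1 - 9)*(1/10) + 8)) = 21*(-25/(-10*1/10 + 8)) = 21*(-25/(-1 + 8)) = 21*(-25/7) = -75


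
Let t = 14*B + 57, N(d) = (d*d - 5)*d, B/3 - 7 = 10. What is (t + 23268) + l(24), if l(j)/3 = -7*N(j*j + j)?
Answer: -4535912961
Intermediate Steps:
B = 51 (B = 21 + 3*10 = 21 + 30 = 51)
N(d) = d*(-5 + d²) (N(d) = (d² - 5)*d = (-5 + d²)*d = d*(-5 + d²))
t = 771 (t = 14*51 + 57 = 714 + 57 = 771)
l(j) = -21*(-5 + (j + j²)²)*(j + j²) (l(j) = 3*(-7*(j*j + j)*(-5 + (j*j + j)²)) = 3*(-7*(j² + j)*(-5 + (j² + j)²)) = 3*(-7*(j + j²)*(-5 + (j + j²)²)) = 3*(-7*(-5 + (j + j²)²)*(j + j²)) = -21*(-5 + (j + j²)²)*(j + j²))
(t + 23268) + l(24) = (771 + 23268) - 21*24*(1 + 24)*(-5 + 24²*(1 + 24)²) = 24039 - 21*24*25*(-5 + 576*25²) = 24039 - 21*24*25*(-5 + 576*625) = 24039 - 21*24*25*(-5 + 360000) = 24039 - 21*24*25*359995 = 24039 - 4535937000 = -4535912961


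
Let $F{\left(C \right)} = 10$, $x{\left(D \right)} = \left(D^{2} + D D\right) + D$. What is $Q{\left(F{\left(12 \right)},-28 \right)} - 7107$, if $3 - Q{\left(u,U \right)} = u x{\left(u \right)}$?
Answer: $-9204$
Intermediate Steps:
$x{\left(D \right)} = D + 2 D^{2}$ ($x{\left(D \right)} = \left(D^{2} + D^{2}\right) + D = 2 D^{2} + D = D + 2 D^{2}$)
$Q{\left(u,U \right)} = 3 - u^{2} \left(1 + 2 u\right)$ ($Q{\left(u,U \right)} = 3 - u u \left(1 + 2 u\right) = 3 - u^{2} \left(1 + 2 u\right)$)
$Q{\left(F{\left(12 \right)},-28 \right)} - 7107 = \left(3 - 10^{2} - 2 \cdot 10^{3}\right) - 7107 = \left(3 - 100 - 2000\right) - 7107 = -2097 - 7107 = -9204$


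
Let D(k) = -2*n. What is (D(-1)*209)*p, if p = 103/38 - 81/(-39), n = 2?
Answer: -52030/13 ≈ -4002.3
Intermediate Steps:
D(k) = -4 (D(k) = -2*2 = -4)
p = 2365/494 (p = 103*(1/38) - 81*(-1/39) = 103/38 + 27/13 = 2365/494 ≈ 4.7875)
(D(-1)*209)*p = -4*209*(2365/494) = -836*2365/494 = -52030/13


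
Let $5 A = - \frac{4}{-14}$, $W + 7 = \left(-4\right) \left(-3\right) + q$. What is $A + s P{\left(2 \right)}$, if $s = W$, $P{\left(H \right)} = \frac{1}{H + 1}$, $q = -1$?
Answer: $\frac{146}{105} \approx 1.3905$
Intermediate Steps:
$W = 4$ ($W = -7 - -11 = -7 + \left(12 - 1\right) = -7 + 11 = 4$)
$P{\left(H \right)} = \frac{1}{1 + H}$
$s = 4$
$A = \frac{2}{35}$ ($A = \frac{\left(-4\right) \frac{1}{-14}}{5} = \frac{\left(-4\right) \left(- \frac{1}{14}\right)}{5} = \frac{1}{5} \cdot \frac{2}{7} = \frac{2}{35} \approx 0.057143$)
$A + s P{\left(2 \right)} = \frac{2}{35} + \frac{4}{1 + 2} = \frac{2}{35} + \frac{4}{3} = \frac{146}{105}$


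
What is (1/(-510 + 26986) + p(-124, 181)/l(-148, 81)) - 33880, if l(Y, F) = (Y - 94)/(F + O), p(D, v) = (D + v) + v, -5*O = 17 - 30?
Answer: -49455102817/1456180 ≈ -33962.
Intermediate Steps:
O = 13/5 (O = -(17 - 30)/5 = -⅕*(-13) = 13/5 ≈ 2.6000)
p(D, v) = D + 2*v
l(Y, F) = (-94 + Y)/(13/5 + F) (l(Y, F) = (Y - 94)/(F + 13/5) = (-94 + Y)/(13/5 + F))
(1/(-510 + 26986) + p(-124, 181)/l(-148, 81)) - 33880 = (1/(-510 + 26986) + (-124 + 2*181)/((5*(-94 - 148)/(13 + 5*81)))) - 33880 = (1/26476 + (-124 + 362)/((5*(-242)/(13 + 405)))) - 33880 = (1/26476 + 238/((5*(-242)/418))) - 33880 = (1/26476 + 238/((5*(1/418)*(-242)))) - 33880 = (1/26476 + 238/(-55/19)) - 33880 = (1/26476 + 238*(-19/55)) - 33880 = (1/26476 - 4522/55) - 33880 = -119724417/1456180 - 33880 = -49455102817/1456180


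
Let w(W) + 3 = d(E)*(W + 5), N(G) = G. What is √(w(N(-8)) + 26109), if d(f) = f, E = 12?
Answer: √26070 ≈ 161.46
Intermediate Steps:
w(W) = 57 + 12*W (w(W) = -3 + 12*(W + 5) = -3 + 12*(5 + W) = -3 + (60 + 12*W) = 57 + 12*W)
√(w(N(-8)) + 26109) = √((57 + 12*(-8)) + 26109) = √((57 - 96) + 26109) = √(-39 + 26109) = √26070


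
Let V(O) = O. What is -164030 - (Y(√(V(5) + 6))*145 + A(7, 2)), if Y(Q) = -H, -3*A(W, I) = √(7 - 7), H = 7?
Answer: -163015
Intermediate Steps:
A(W, I) = 0 (A(W, I) = -√(7 - 7)/3 = -√0/3 = -⅓*0 = 0)
Y(Q) = -7 (Y(Q) = -1*7 = -7)
-164030 - (Y(√(V(5) + 6))*145 + A(7, 2)) = -164030 - (-7*145 + 0) = -164030 - (-1015 + 0) = -164030 - 1*(-1015) = -164030 + 1015 = -163015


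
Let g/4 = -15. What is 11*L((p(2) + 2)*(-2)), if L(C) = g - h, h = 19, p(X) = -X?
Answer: -869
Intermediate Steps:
g = -60 (g = 4*(-15) = -60)
L(C) = -79 (L(C) = -60 - 1*19 = -60 - 19 = -79)
11*L((p(2) + 2)*(-2)) = 11*(-79) = -869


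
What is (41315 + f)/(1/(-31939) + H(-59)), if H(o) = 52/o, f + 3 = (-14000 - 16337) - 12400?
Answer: 895090475/553629 ≈ 1616.8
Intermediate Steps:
f = -42740 (f = -3 + ((-14000 - 16337) - 12400) = -3 + (-30337 - 12400) = -3 - 42737 = -42740)
(41315 + f)/(1/(-31939) + H(-59)) = (41315 - 42740)/(1/(-31939) + 52/(-59)) = -1425/(-1/31939 + 52*(-1/59)) = -1425/(-1/31939 - 52/59) = -1425/(-1660887/1884401) = -1425*(-1884401/1660887) = 895090475/553629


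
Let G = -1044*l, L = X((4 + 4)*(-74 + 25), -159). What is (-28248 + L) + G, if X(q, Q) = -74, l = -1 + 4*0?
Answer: -27278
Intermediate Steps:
l = -1 (l = -1 + 0 = -1)
L = -74
G = 1044 (G = -1044*(-1) = 1044)
(-28248 + L) + G = (-28248 - 74) + 1044 = -28322 + 1044 = -27278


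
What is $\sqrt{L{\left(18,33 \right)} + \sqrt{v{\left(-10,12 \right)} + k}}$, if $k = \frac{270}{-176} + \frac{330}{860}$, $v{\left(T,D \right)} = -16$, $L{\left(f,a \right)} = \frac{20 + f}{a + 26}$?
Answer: $\frac{\sqrt{2006401672 + 1646513 i \sqrt{61392562}}}{55814} \approx 1.5549 + 1.3317 i$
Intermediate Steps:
$L{\left(f,a \right)} = \frac{20 + f}{26 + a}$
$k = - \frac{4353}{3784}$ ($k = 270 \left(- \frac{1}{176}\right) + 330 \cdot \frac{1}{860} = - \frac{135}{88} + \frac{33}{86} = - \frac{4353}{3784} \approx -1.1504$)
$\sqrt{L{\left(18,33 \right)} + \sqrt{v{\left(-10,12 \right)} + k}} = \sqrt{\frac{20 + 18}{26 + 33} + \sqrt{-16 - \frac{4353}{3784}}} = \sqrt{\frac{1}{59} \cdot 38 + \sqrt{- \frac{64897}{3784}}} = \sqrt{\frac{1}{59} \cdot 38 + \frac{i \sqrt{61392562}}{1892}} = \sqrt{\frac{38}{59} + \frac{i \sqrt{61392562}}{1892}}$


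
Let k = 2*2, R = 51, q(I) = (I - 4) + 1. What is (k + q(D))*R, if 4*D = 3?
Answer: 357/4 ≈ 89.250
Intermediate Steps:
D = ¾ (D = (¼)*3 = ¾ ≈ 0.75000)
q(I) = -3 + I (q(I) = (-4 + I) + 1 = -3 + I)
k = 4
(k + q(D))*R = (4 + (-3 + ¾))*51 = (4 - 9/4)*51 = (7/4)*51 = 357/4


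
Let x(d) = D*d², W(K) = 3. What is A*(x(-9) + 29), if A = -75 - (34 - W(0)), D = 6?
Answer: -54590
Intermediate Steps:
A = -106 (A = -75 - (34 - 1*3) = -75 - (34 - 3) = -75 - 1*31 = -75 - 31 = -106)
x(d) = 6*d²
A*(x(-9) + 29) = -106*(6*(-9)² + 29) = -106*(6*81 + 29) = -106*(486 + 29) = -106*515 = -54590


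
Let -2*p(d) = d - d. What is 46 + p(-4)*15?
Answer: 46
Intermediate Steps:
p(d) = 0 (p(d) = -(d - d)/2 = -½*0 = 0)
46 + p(-4)*15 = 46 + 0*15 = 46 + 0 = 46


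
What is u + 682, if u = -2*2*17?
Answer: 614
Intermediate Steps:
u = -68 (u = -4*17 = -68)
u + 682 = -68 + 682 = 614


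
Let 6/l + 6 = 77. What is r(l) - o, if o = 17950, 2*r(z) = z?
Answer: -1274447/71 ≈ -17950.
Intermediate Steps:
l = 6/71 (l = 6/(-6 + 77) = 6/71 ≈ 0.084507)
r(z) = z/2
r(l) - o = (½)*(6/71) - 1*17950 = 3/71 - 17950 = -1274447/71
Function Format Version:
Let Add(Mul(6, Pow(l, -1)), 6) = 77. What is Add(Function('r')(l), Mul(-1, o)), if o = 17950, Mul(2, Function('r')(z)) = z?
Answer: Rational(-1274447, 71) ≈ -17950.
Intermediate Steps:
l = Rational(6, 71) (l = Mul(6, Pow(Add(-6, 77), -1)) = Mul(6, Pow(71, -1)) = Mul(6, Rational(1, 71)) = Rational(6, 71) ≈ 0.084507)
Function('r')(z) = Mul(Rational(1, 2), z)
Add(Function('r')(l), Mul(-1, o)) = Add(Mul(Rational(1, 2), Rational(6, 71)), Mul(-1, 17950)) = Add(Rational(3, 71), -17950) = Rational(-1274447, 71)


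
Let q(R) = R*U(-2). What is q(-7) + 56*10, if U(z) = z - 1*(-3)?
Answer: 553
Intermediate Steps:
U(z) = 3 + z (U(z) = z + 3 = 3 + z)
q(R) = R (q(R) = R*(3 - 2) = R*1 = R)
q(-7) + 56*10 = -7 + 56*10 = -7 + 560 = 553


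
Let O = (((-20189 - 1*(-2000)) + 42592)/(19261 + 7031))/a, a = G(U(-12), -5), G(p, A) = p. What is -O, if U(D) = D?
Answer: 24403/315504 ≈ 0.077346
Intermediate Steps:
a = -12
O = -24403/315504 (O = (((-20189 - 1*(-2000)) + 42592)/(19261 + 7031))/(-12) = (((-20189 + 2000) + 42592)/26292)*(-1/12) = ((-18189 + 42592)*(1/26292))*(-1/12) = (24403*(1/26292))*(-1/12) = (24403/26292)*(-1/12) = -24403/315504 ≈ -0.077346)
-O = -1*(-24403/315504) = 24403/315504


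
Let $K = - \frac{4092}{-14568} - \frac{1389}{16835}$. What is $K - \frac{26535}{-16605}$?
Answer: $\frac{40642592933}{22624522830} \approx 1.7964$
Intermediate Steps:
$K = \frac{4054489}{20437690}$ ($K = \left(-4092\right) \left(- \frac{1}{14568}\right) - \frac{1389}{16835} = \frac{341}{1214} - \frac{1389}{16835} = \frac{4054489}{20437690} \approx 0.19838$)
$K - \frac{26535}{-16605} = \frac{4054489}{20437690} - \frac{26535}{-16605} = \frac{4054489}{20437690} - 26535 \left(- \frac{1}{16605}\right) = \frac{4054489}{20437690} - - \frac{1769}{1107} = \frac{4054489}{20437690} + \frac{1769}{1107} = \frac{40642592933}{22624522830}$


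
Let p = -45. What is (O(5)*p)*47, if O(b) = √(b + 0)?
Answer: -2115*√5 ≈ -4729.3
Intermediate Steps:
O(b) = √b
(O(5)*p)*47 = (√5*(-45))*47 = -45*√5*47 = -2115*√5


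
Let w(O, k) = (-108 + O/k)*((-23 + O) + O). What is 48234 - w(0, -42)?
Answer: 45750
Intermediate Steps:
w(O, k) = (-108 + O/k)*(-23 + 2*O)
48234 - w(0, -42) = 48234 - (2484 - 216*0 - 23*0/(-42) + 2*0²/(-42)) = 48234 - (2484 + 0 - 23*0*(-1/42) + 2*0*(-1/42)) = 48234 - (2484 + 0 + 0 + 0) = 48234 - 1*2484 = 48234 - 2484 = 45750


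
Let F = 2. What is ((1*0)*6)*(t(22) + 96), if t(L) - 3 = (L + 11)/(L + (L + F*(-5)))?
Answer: 0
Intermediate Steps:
t(L) = 3 + (11 + L)/(-10 + 2*L) (t(L) = 3 + (L + 11)/(L + (L + 2*(-5))) = 3 + (11 + L)/(L + (L - 10)) = 3 + (11 + L)/(L + (-10 + L)) = 3 + (11 + L)/(-10 + 2*L))
((1*0)*6)*(t(22) + 96) = ((1*0)*6)*((-19 + 7*22)/(2*(-5 + 22)) + 96) = (0*6)*((1/2)*(-19 + 154)/17 + 96) = 0*((1/2)*(1/17)*135 + 96) = 0*(135/34 + 96) = 0*(3399/34) = 0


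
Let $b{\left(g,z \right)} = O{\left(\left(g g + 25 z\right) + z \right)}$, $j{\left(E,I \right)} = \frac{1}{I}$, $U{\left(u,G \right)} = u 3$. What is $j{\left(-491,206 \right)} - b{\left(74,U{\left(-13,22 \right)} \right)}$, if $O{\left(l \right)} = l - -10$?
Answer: $- \frac{921231}{206} \approx -4472.0$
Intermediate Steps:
$U{\left(u,G \right)} = 3 u$
$O{\left(l \right)} = 10 + l$ ($O{\left(l \right)} = l + 10 = 10 + l$)
$b{\left(g,z \right)} = 10 + g^{2} + 26 z$ ($b{\left(g,z \right)} = 10 + \left(\left(g g + 25 z\right) + z\right) = 10 + \left(\left(g^{2} + 25 z\right) + z\right) = 10 + \left(g^{2} + 26 z\right) = 10 + g^{2} + 26 z$)
$j{\left(-491,206 \right)} - b{\left(74,U{\left(-13,22 \right)} \right)} = \frac{1}{206} - \left(10 + 74^{2} + 26 \cdot 3 \left(-13\right)\right) = \frac{1}{206} - \left(10 + 5476 + 26 \left(-39\right)\right) = \frac{1}{206} - \left(10 + 5476 - 1014\right) = \frac{1}{206} - 4472 = - \frac{921231}{206}$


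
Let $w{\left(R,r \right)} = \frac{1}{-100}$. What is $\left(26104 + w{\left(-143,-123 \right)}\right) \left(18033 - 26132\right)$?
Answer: $- \frac{21141621501}{100} \approx -2.1142 \cdot 10^{8}$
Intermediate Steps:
$w{\left(R,r \right)} = - \frac{1}{100}$
$\left(26104 + w{\left(-143,-123 \right)}\right) \left(18033 - 26132\right) = \left(26104 - \frac{1}{100}\right) \left(18033 - 26132\right) = \frac{2610399}{100} \left(-8099\right) = - \frac{21141621501}{100}$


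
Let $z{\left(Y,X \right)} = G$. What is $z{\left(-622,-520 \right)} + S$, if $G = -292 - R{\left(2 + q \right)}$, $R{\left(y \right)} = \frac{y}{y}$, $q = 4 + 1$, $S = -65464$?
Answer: $-65757$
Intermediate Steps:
$q = 5$
$R{\left(y \right)} = 1$
$G = -293$ ($G = -292 - 1 = -293$)
$z{\left(Y,X \right)} = -293$
$z{\left(-622,-520 \right)} + S = -293 - 65464 = -65757$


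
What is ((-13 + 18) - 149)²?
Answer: 20736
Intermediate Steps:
((-13 + 18) - 149)² = (5 - 149)² = (-144)² = 20736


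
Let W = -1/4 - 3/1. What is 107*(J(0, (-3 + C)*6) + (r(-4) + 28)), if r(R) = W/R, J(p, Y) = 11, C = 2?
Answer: 68159/16 ≈ 4259.9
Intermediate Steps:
W = -13/4 (W = -1*1/4 - 3*1 = -1/4 - 3 = -13/4 ≈ -3.2500)
r(R) = -13/(4*R)
107*(J(0, (-3 + C)*6) + (r(-4) + 28)) = 107*(11 + (-13/4/(-4) + 28)) = 107*(11 + (-13/4*(-1/4) + 28)) = 107*(11 + (13/16 + 28)) = 107*(11 + 461/16) = 107*(637/16) = 68159/16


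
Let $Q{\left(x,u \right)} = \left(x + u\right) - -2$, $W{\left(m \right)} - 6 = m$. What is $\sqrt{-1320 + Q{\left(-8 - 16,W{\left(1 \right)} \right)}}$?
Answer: $i \sqrt{1335} \approx 36.538 i$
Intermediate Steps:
$W{\left(m \right)} = 6 + m$
$Q{\left(x,u \right)} = 2 + u + x$ ($Q{\left(x,u \right)} = \left(u + x\right) + 2 = 2 + u + x$)
$\sqrt{-1320 + Q{\left(-8 - 16,W{\left(1 \right)} \right)}} = \sqrt{-1320 + \left(2 + \left(6 + 1\right) - 24\right)} = \sqrt{-1320 + \left(2 + 7 - 24\right)} = \sqrt{-1320 - 15} = \sqrt{-1335} = i \sqrt{1335}$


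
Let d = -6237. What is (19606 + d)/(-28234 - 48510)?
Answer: -13369/76744 ≈ -0.17420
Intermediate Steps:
(19606 + d)/(-28234 - 48510) = (19606 - 6237)/(-28234 - 48510) = 13369/(-76744) = 13369*(-1/76744) = -13369/76744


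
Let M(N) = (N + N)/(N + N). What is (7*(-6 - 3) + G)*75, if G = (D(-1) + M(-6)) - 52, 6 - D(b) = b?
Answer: -8025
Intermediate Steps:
D(b) = 6 - b
M(N) = 1 (M(N) = (2*N)/((2*N)) = (2*N)*(1/(2*N)) = 1)
G = -44 (G = ((6 - 1*(-1)) + 1) - 52 = ((6 + 1) + 1) - 52 = (7 + 1) - 52 = 8 - 52 = -44)
(7*(-6 - 3) + G)*75 = (7*(-6 - 3) - 44)*75 = (7*(-9) - 44)*75 = (-63 - 44)*75 = -107*75 = -8025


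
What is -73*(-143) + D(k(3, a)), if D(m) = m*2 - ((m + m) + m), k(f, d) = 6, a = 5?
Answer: 10433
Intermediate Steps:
D(m) = -m (D(m) = 2*m - (2*m + m) = 2*m - 3*m = -m)
-73*(-143) + D(k(3, a)) = -73*(-143) - 1*6 = 10439 - 6 = 10433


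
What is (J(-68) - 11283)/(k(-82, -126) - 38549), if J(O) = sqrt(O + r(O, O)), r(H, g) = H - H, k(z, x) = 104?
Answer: 3761/12815 - 2*I*sqrt(17)/38445 ≈ 0.29348 - 0.00021449*I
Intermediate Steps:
r(H, g) = 0
J(O) = sqrt(O) (J(O) = sqrt(O + 0) = sqrt(O))
(J(-68) - 11283)/(k(-82, -126) - 38549) = (sqrt(-68) - 11283)/(104 - 38549) = (2*I*sqrt(17) - 11283)/(-38445) = (-11283 + 2*I*sqrt(17))*(-1/38445) = 3761/12815 - 2*I*sqrt(17)/38445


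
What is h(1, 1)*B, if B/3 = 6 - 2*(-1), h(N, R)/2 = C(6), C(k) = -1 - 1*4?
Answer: -240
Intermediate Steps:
C(k) = -5 (C(k) = -1 - 4 = -5)
h(N, R) = -10 (h(N, R) = 2*(-5) = -10)
B = 24 (B = 3*(6 - 2*(-1)) = 3*(6 + 2) = 3*8 = 24)
h(1, 1)*B = -10*24 = -240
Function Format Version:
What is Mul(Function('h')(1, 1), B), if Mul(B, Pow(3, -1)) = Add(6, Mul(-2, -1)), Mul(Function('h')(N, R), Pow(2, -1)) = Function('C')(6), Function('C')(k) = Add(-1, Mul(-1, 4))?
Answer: -240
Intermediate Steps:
Function('C')(k) = -5 (Function('C')(k) = Add(-1, -4) = -5)
Function('h')(N, R) = -10 (Function('h')(N, R) = Mul(2, -5) = -10)
B = 24 (B = Mul(3, Add(6, Mul(-2, -1))) = Mul(3, Add(6, 2)) = Mul(3, 8) = 24)
Mul(Function('h')(1, 1), B) = Mul(-10, 24) = -240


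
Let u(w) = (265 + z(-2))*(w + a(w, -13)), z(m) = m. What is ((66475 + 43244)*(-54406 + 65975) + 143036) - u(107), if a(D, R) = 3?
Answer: 1269453217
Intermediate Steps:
u(w) = 789 + 263*w (u(w) = (265 - 2)*(w + 3) = 263*(3 + w) = 789 + 263*w)
((66475 + 43244)*(-54406 + 65975) + 143036) - u(107) = ((66475 + 43244)*(-54406 + 65975) + 143036) - (789 + 263*107) = (109719*11569 + 143036) - (789 + 28141) = (1269339111 + 143036) - 1*28930 = 1269482147 - 28930 = 1269453217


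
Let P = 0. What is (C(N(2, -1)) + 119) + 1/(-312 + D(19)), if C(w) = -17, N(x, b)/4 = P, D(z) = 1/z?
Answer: 604535/5927 ≈ 102.00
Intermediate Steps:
N(x, b) = 0 (N(x, b) = 4*0 = 0)
(C(N(2, -1)) + 119) + 1/(-312 + D(19)) = (-17 + 119) + 1/(-312 + 1/19) = 102 + 1/(-312 + 1/19) = 102 + 1/(-5927/19) = 102 - 19/5927 = 604535/5927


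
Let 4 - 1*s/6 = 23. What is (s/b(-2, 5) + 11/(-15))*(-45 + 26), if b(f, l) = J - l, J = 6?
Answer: 32699/15 ≈ 2179.9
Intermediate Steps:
b(f, l) = 6 - l
s = -114 (s = 24 - 6*23 = 24 - 138 = -114)
(s/b(-2, 5) + 11/(-15))*(-45 + 26) = (-114/(6 - 1*5) + 11/(-15))*(-45 + 26) = (-114/(6 - 5) + 11*(-1/15))*(-19) = (-114/1 - 11/15)*(-19) = (-114*1 - 11/15)*(-19) = (-114 - 11/15)*(-19) = -1721/15*(-19) = 32699/15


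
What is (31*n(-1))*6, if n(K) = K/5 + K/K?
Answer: 744/5 ≈ 148.80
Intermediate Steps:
n(K) = 1 + K/5 (n(K) = K*(⅕) + 1 = K/5 + 1 = 1 + K/5)
(31*n(-1))*6 = (31*(1 + (⅕)*(-1)))*6 = (31*(1 - ⅕))*6 = (31*(⅘))*6 = (124/5)*6 = 744/5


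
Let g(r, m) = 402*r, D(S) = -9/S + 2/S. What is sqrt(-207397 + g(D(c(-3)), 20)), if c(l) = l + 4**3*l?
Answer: 3*I*sqrt(97354595)/65 ≈ 455.39*I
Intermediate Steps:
c(l) = 65*l (c(l) = l + 64*l = 65*l)
D(S) = -7/S
sqrt(-207397 + g(D(c(-3)), 20)) = sqrt(-207397 + 402*(-7/(65*(-3)))) = sqrt(-207397 + 402*(-7/(-195))) = sqrt(-207397 + 402*(-7*(-1/195))) = sqrt(-207397 + 402*(7/195)) = sqrt(-207397 + 938/65) = sqrt(-13479867/65) = 3*I*sqrt(97354595)/65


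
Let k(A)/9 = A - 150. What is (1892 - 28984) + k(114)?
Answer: -27416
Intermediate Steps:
k(A) = -1350 + 9*A (k(A) = 9*(A - 150) = 9*(-150 + A) = -1350 + 9*A)
(1892 - 28984) + k(114) = (1892 - 28984) + (-1350 + 9*114) = -27092 + (-1350 + 1026) = -27092 - 324 = -27416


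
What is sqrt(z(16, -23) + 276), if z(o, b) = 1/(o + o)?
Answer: 11*sqrt(146)/8 ≈ 16.614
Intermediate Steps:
z(o, b) = 1/(2*o)
sqrt(z(16, -23) + 276) = sqrt((1/2)/16 + 276) = sqrt((1/2)*(1/16) + 276) = sqrt(1/32 + 276) = sqrt(8833/32) = 11*sqrt(146)/8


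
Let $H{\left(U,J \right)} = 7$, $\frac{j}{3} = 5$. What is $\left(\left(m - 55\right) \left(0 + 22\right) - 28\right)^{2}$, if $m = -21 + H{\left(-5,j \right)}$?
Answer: $2390116$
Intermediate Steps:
$j = 15$ ($j = 3 \cdot 5 = 15$)
$m = -14$ ($m = -21 + 7 = -14$)
$\left(\left(m - 55\right) \left(0 + 22\right) - 28\right)^{2} = \left(\left(-14 - 55\right) \left(0 + 22\right) - 28\right)^{2} = \left(\left(-69\right) 22 - 28\right)^{2} = \left(-1518 - 28\right)^{2} = \left(-1546\right)^{2} = 2390116$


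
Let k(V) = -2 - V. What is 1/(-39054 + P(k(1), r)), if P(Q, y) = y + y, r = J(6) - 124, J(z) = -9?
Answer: -1/39320 ≈ -2.5432e-5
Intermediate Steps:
r = -133 (r = -9 - 124 = -133)
P(Q, y) = 2*y
1/(-39054 + P(k(1), r)) = 1/(-39054 + 2*(-133)) = 1/(-39054 - 266) = 1/(-39320) = -1/39320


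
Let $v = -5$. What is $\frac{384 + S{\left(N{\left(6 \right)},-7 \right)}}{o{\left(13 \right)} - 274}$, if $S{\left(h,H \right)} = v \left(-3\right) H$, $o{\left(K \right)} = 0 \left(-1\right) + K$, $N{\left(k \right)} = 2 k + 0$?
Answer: $- \frac{31}{29} \approx -1.069$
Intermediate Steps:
$N{\left(k \right)} = 2 k$
$o{\left(K \right)} = K$ ($o{\left(K \right)} = 0 + K = K$)
$S{\left(h,H \right)} = 15 H$ ($S{\left(h,H \right)} = \left(-5\right) \left(-3\right) H = 15 H$)
$\frac{384 + S{\left(N{\left(6 \right)},-7 \right)}}{o{\left(13 \right)} - 274} = \frac{384 + 15 \left(-7\right)}{13 - 274} = \frac{384 - 105}{-261} = 279 \left(- \frac{1}{261}\right) = - \frac{31}{29}$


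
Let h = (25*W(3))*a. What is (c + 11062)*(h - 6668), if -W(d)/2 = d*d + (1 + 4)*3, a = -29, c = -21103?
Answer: -282473412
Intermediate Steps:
W(d) = -30 - 2*d² (W(d) = -2*(d*d + (1 + 4)*3) = -2*(d² + 5*3) = -2*(d² + 15) = -2*(15 + d²) = -30 - 2*d²)
h = 34800 (h = (25*(-30 - 2*3²))*(-29) = (25*(-30 - 2*9))*(-29) = (25*(-30 - 18))*(-29) = (25*(-48))*(-29) = -1200*(-29) = 34800)
(c + 11062)*(h - 6668) = (-21103 + 11062)*(34800 - 6668) = -10041*28132 = -282473412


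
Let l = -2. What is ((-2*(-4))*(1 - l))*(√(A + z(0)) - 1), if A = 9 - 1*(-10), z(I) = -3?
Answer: 72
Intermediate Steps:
A = 19 (A = 9 + 10 = 19)
((-2*(-4))*(1 - l))*(√(A + z(0)) - 1) = ((-2*(-4))*(1 - 1*(-2)))*(√(19 - 3) - 1) = (8*(1 + 2))*(√16 - 1) = (8*3)*(4 - 1) = 24*3 = 72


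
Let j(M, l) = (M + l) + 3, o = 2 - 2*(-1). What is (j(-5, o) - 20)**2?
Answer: 324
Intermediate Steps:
o = 4 (o = 2 + 2 = 4)
j(M, l) = 3 + M + l
(j(-5, o) - 20)**2 = ((3 - 5 + 4) - 20)**2 = (2 - 20)**2 = (-18)**2 = 324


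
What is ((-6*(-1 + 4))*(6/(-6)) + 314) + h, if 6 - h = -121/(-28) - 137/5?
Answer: 50551/140 ≈ 361.08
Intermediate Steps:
h = 4071/140 (h = 6 - (-121/(-28) - 137/5) = 6 - (-121*(-1/28) - 137*⅕) = 6 - (121/28 - 137/5) = 6 - 1*(-3231/140) = 6 + 3231/140 = 4071/140 ≈ 29.079)
((-6*(-1 + 4))*(6/(-6)) + 314) + h = ((-6*(-1 + 4))*(6/(-6)) + 314) + 4071/140 = ((-6*3)*(6*(-⅙)) + 314) + 4071/140 = (-18*(-1) + 314) + 4071/140 = (18 + 314) + 4071/140 = 332 + 4071/140 = 50551/140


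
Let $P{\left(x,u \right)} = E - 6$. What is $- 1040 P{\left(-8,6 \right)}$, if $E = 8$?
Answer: $-2080$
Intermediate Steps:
$P{\left(x,u \right)} = 2$ ($P{\left(x,u \right)} = 8 - 6 = 2$)
$- 1040 P{\left(-8,6 \right)} = \left(-1040\right) 2 = -2080$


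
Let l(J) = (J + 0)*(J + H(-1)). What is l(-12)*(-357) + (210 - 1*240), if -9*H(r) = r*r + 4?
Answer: -53818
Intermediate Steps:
H(r) = -4/9 - r²/9 (H(r) = -(r*r + 4)/9 = -(r² + 4)/9 = -(4 + r²)/9 = -4/9 - r²/9)
l(J) = J*(-5/9 + J) (l(J) = (J + 0)*(J + (-4/9 - ⅑*(-1)²)) = J*(J + (-4/9 - ⅑*1)) = J*(J + (-4/9 - ⅑)) = J*(J - 5/9) = J*(-5/9 + J))
l(-12)*(-357) + (210 - 1*240) = ((⅑)*(-12)*(-5 + 9*(-12)))*(-357) + (210 - 1*240) = ((⅑)*(-12)*(-5 - 108))*(-357) + (210 - 240) = ((⅑)*(-12)*(-113))*(-357) - 30 = (452/3)*(-357) - 30 = -53788 - 30 = -53818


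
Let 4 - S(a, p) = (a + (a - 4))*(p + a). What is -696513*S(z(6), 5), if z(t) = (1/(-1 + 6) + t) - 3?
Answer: 273033096/25 ≈ 1.0921e+7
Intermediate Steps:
z(t) = -14/5 + t (z(t) = (1/5 + t) - 3 = -14/5 + t)
S(a, p) = 4 - (-4 + 2*a)*(a + p) (S(a, p) = 4 - (a + (a - 4))*(p + a) = 4 - (a + (-4 + a))*(a + p) = 4 - (-4 + 2*a)*(a + p))
-696513*S(z(6), 5) = -696513*(4 - 2*(-14/5 + 6)**2 + 4*(-14/5 + 6) + 4*5 - 2*(-14/5 + 6)*5) = -696513*(4 - 2*(16/5)**2 + 4*(16/5) + 20 - 2*16/5*5) = -696513*(4 - 2*256/25 + 64/5 + 20 - 32) = -696513*(4 - 512/25 + 64/5 + 20 - 32) = -696513*(-392/25) = 273033096/25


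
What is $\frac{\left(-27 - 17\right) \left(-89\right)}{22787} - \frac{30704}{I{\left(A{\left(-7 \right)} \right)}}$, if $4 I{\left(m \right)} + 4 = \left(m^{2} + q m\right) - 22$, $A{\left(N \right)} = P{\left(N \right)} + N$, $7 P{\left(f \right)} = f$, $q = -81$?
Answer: $- \frac{1397960908}{7815941} \approx -178.86$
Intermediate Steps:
$P{\left(f \right)} = \frac{f}{7}$
$A{\left(N \right)} = \frac{8 N}{7}$ ($A{\left(N \right)} = \frac{N}{7} + N = \frac{8 N}{7}$)
$I{\left(m \right)} = - \frac{13}{2} - \frac{81 m}{4} + \frac{m^{2}}{4}$ ($I{\left(m \right)} = -1 + \frac{\left(m^{2} - 81 m\right) - 22}{4} = -1 + \frac{-22 + m^{2} - 81 m}{4} = -1 - \left(\frac{11}{2} - \frac{m^{2}}{4} + \frac{81 m}{4}\right) = - \frac{13}{2} - \frac{81 m}{4} + \frac{m^{2}}{4}$)
$\frac{\left(-27 - 17\right) \left(-89\right)}{22787} - \frac{30704}{I{\left(A{\left(-7 \right)} \right)}} = \frac{\left(-27 - 17\right) \left(-89\right)}{22787} - \frac{30704}{- \frac{13}{2} - \frac{81 \cdot \frac{8}{7} \left(-7\right)}{4} + \frac{\left(\frac{8}{7} \left(-7\right)\right)^{2}}{4}} = \left(-44\right) \left(-89\right) \frac{1}{22787} - \frac{30704}{- \frac{13}{2} - -162 + \frac{\left(-8\right)^{2}}{4}} = 3916 \cdot \frac{1}{22787} - \frac{30704}{- \frac{13}{2} + 162 + \frac{1}{4} \cdot 64} = \frac{3916}{22787} - \frac{30704}{- \frac{13}{2} + 162 + 16} = \frac{3916}{22787} - \frac{30704}{\frac{343}{2}} = \frac{3916}{22787} - \frac{61408}{343} = - \frac{1397960908}{7815941}$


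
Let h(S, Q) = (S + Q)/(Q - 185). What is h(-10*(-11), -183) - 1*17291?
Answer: -6363015/368 ≈ -17291.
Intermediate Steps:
h(S, Q) = (Q + S)/(-185 + Q)
h(-10*(-11), -183) - 1*17291 = (-183 - 10*(-11))/(-185 - 183) - 1*17291 = (-183 + 110)/(-368) - 17291 = -1/368*(-73) - 17291 = 73/368 - 17291 = -6363015/368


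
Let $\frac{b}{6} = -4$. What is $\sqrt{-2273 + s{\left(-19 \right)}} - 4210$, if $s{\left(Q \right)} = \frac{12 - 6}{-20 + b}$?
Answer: $-4210 + \frac{i \sqrt{1100198}}{22} \approx -4210.0 + 47.677 i$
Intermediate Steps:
$b = -24$ ($b = 6 \left(-4\right) = -24$)
$s{\left(Q \right)} = - \frac{3}{22}$ ($s{\left(Q \right)} = \frac{12 - 6}{-20 - 24} = \frac{6}{-44} = 6 \left(- \frac{1}{44}\right) = - \frac{3}{22}$)
$\sqrt{-2273 + s{\left(-19 \right)}} - 4210 = \sqrt{-2273 - \frac{3}{22}} - 4210 = \sqrt{- \frac{50009}{22}} - 4210 = \frac{i \sqrt{1100198}}{22} - 4210 = -4210 + \frac{i \sqrt{1100198}}{22}$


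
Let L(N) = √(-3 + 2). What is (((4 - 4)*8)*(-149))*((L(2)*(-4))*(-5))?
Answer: 0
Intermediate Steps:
L(N) = I (L(N) = √(-1) = I)
(((4 - 4)*8)*(-149))*((L(2)*(-4))*(-5)) = (((4 - 4)*8)*(-149))*((I*(-4))*(-5)) = ((0*8)*(-149))*(-4*I*(-5)) = (0*(-149))*(20*I) = 0*(20*I) = 0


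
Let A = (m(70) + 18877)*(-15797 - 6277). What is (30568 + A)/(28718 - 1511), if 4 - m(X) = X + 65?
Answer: -413768636/27207 ≈ -15208.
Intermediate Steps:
m(X) = -61 - X (m(X) = 4 - (X + 65) = 4 - (65 + X) = 4 + (-65 - X) = -61 - X)
A = -413799204 (A = ((-61 - 1*70) + 18877)*(-15797 - 6277) = ((-61 - 70) + 18877)*(-22074) = (-131 + 18877)*(-22074) = 18746*(-22074) = -413799204)
(30568 + A)/(28718 - 1511) = (30568 - 413799204)/(28718 - 1511) = -413768636/27207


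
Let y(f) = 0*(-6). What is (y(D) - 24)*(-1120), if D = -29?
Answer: 26880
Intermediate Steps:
y(f) = 0
(y(D) - 24)*(-1120) = (0 - 24)*(-1120) = -24*(-1120) = 26880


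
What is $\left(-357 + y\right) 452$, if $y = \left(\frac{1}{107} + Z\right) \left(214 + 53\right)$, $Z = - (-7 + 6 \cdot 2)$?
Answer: $- \frac{81711204}{107} \approx -7.6366 \cdot 10^{5}$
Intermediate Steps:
$Z = -5$ ($Z = - (-7 + 12) = \left(-1\right) 5 = -5$)
$y = - \frac{142578}{107}$ ($y = \left(\frac{1}{107} - 5\right) \left(214 + 53\right) = \left(\frac{1}{107} - 5\right) 267 = \left(- \frac{534}{107}\right) 267 = - \frac{142578}{107} \approx -1332.5$)
$\left(-357 + y\right) 452 = \left(-357 - \frac{142578}{107}\right) 452 = \left(- \frac{180777}{107}\right) 452 = - \frac{81711204}{107}$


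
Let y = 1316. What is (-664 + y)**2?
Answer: 425104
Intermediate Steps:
(-664 + y)**2 = (-664 + 1316)**2 = 652**2 = 425104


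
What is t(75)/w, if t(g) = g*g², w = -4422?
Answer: -140625/1474 ≈ -95.404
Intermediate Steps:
t(g) = g³
t(75)/w = 75³/(-4422) = 421875*(-1/4422) = -140625/1474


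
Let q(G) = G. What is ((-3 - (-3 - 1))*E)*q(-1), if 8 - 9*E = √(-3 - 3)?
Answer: -8/9 + I*√6/9 ≈ -0.88889 + 0.27217*I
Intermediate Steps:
E = 8/9 - I*√6/9 (E = 8/9 - √(-3 - 3)/9 = 8/9 - I*√6/9 ≈ 0.88889 - 0.27217*I)
((-3 - (-3 - 1))*E)*q(-1) = ((-3 - (-3 - 1))*(8/9 - I*√6/9))*(-1) = ((-3 - 1*(-4))*(8/9 - I*√6/9))*(-1) = ((-3 + 4)*(8/9 - I*√6/9))*(-1) = (1*(8/9 - I*√6/9))*(-1) = (8/9 - I*√6/9)*(-1) = -8/9 + I*√6/9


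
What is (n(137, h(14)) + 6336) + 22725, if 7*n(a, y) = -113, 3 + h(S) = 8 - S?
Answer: 203314/7 ≈ 29045.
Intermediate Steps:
h(S) = 5 - S (h(S) = -3 + (8 - S) = 5 - S)
n(a, y) = -113/7 (n(a, y) = (⅐)*(-113) = -113/7)
(n(137, h(14)) + 6336) + 22725 = (-113/7 + 6336) + 22725 = 44239/7 + 22725 = 203314/7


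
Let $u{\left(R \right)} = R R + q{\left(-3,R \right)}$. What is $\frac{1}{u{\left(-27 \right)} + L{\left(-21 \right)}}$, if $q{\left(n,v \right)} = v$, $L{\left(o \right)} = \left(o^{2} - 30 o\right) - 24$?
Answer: $\frac{1}{1749} \approx 0.00057176$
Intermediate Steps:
$L{\left(o \right)} = -24 + o^{2} - 30 o$
$u{\left(R \right)} = R + R^{2}$ ($u{\left(R \right)} = R R + R = R^{2} + R = R + R^{2}$)
$\frac{1}{u{\left(-27 \right)} + L{\left(-21 \right)}} = \frac{1}{- 27 \left(1 - 27\right) - \left(-606 - 441\right)} = \frac{1}{\left(-27\right) \left(-26\right) + \left(-24 + 441 + 630\right)} = \frac{1}{702 + 1047} = \frac{1}{1749}$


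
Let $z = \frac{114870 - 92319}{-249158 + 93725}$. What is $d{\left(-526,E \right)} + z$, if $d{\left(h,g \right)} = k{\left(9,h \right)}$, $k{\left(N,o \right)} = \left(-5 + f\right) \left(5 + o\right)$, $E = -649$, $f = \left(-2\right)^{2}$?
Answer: $\frac{26986014}{51811} \approx 520.85$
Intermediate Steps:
$f = 4$
$k{\left(N,o \right)} = -5 - o$ ($k{\left(N,o \right)} = \left(-5 + 4\right) \left(5 + o\right) = - (5 + o) = -5 - o$)
$d{\left(h,g \right)} = -5 - h$
$z = - \frac{7517}{51811}$ ($z = \frac{22551}{-155433} = 22551 \left(- \frac{1}{155433}\right) = - \frac{7517}{51811} \approx -0.14509$)
$d{\left(-526,E \right)} + z = \left(-5 - -526\right) - \frac{7517}{51811} = \left(-5 + 526\right) - \frac{7517}{51811} = 521 - \frac{7517}{51811} = \frac{26986014}{51811}$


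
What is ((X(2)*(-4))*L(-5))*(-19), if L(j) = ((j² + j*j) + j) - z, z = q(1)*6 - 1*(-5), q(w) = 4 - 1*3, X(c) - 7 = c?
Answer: 23256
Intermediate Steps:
X(c) = 7 + c
q(w) = 1 (q(w) = 4 - 3 = 1)
z = 11 (z = 1*6 - 1*(-5) = 6 + 5 = 11)
L(j) = -11 + j + 2*j² (L(j) = ((j² + j*j) + j) - 1*11 = ((j² + j²) + j) - 11 = (2*j² + j) - 11 = (j + 2*j²) - 11 = -11 + j + 2*j²)
((X(2)*(-4))*L(-5))*(-19) = (((7 + 2)*(-4))*(-11 - 5 + 2*(-5)²))*(-19) = ((9*(-4))*(-11 - 5 + 2*25))*(-19) = -36*(-11 - 5 + 50)*(-19) = -36*34*(-19) = -1224*(-19) = 23256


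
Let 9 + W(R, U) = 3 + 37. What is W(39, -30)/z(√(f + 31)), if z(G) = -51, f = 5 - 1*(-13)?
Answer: -31/51 ≈ -0.60784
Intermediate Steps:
W(R, U) = 31 (W(R, U) = -9 + (3 + 37) = -9 + 40 = 31)
f = 18 (f = 5 + 13 = 18)
W(39, -30)/z(√(f + 31)) = 31/(-51) = 31*(-1/51) = -31/51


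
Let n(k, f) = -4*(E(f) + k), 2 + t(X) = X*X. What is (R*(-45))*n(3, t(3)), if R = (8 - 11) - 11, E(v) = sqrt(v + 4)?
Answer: -7560 - 2520*sqrt(11) ≈ -15918.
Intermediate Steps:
t(X) = -2 + X**2 (t(X) = -2 + X*X = -2 + X**2)
E(v) = sqrt(4 + v)
n(k, f) = -4*k - 4*sqrt(4 + f) (n(k, f) = -4*(sqrt(4 + f) + k) = -4*(k + sqrt(4 + f)) = -4*k - 4*sqrt(4 + f))
R = -14 (R = -3 - 11 = -14)
(R*(-45))*n(3, t(3)) = (-14*(-45))*(-4*3 - 4*sqrt(4 + (-2 + 3**2))) = 630*(-12 - 4*sqrt(4 + (-2 + 9))) = 630*(-12 - 4*sqrt(4 + 7)) = 630*(-12 - 4*sqrt(11)) = -7560 - 2520*sqrt(11)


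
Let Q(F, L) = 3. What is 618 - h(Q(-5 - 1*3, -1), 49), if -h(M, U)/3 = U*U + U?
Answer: 7968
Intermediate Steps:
h(M, U) = -3*U - 3*U² (h(M, U) = -3*(U*U + U) = -3*(U² + U) = -3*(U + U²) = -3*U - 3*U²)
618 - h(Q(-5 - 1*3, -1), 49) = 618 - (-3)*49*(1 + 49) = 618 - (-3)*49*50 = 618 - 1*(-7350) = 618 + 7350 = 7968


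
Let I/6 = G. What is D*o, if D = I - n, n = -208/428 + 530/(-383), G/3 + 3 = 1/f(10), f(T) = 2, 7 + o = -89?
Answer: 169681824/40981 ≈ 4140.5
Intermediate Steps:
o = -96 (o = -7 - 89 = -96)
G = -15/2 (G = -9 + 3/2 = -15/2 ≈ -7.5000)
n = -76626/40981 (n = -208*1/428 + 530*(-1/383) = -52/107 - 530/383 = -76626/40981 ≈ -1.8698)
I = -45 (I = 6*(-15/2) = -45)
D = -1767519/40981 (D = -45 - 1*(-76626/40981) = -45 + 76626/40981 = -1767519/40981 ≈ -43.130)
D*o = -1767519/40981*(-96) = 169681824/40981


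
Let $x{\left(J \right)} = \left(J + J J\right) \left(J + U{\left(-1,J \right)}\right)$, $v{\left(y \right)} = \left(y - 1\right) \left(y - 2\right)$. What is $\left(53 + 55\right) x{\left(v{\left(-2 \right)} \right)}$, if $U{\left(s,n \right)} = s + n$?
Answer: $387504$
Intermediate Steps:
$U{\left(s,n \right)} = n + s$
$v{\left(y \right)} = \left(-1 + y\right) \left(-2 + y\right)$
$x{\left(J \right)} = \left(-1 + 2 J\right) \left(J + J^{2}\right)$ ($x{\left(J \right)} = \left(J + J J\right) \left(J + \left(J - 1\right)\right) = \left(J + J^{2}\right) \left(J + \left(-1 + J\right)\right) = \left(J + J^{2}\right) \left(-1 + 2 J\right) = \left(-1 + 2 J\right) \left(J + J^{2}\right)$)
$\left(53 + 55\right) x{\left(v{\left(-2 \right)} \right)} = \left(53 + 55\right) \left(2 + \left(-2\right)^{2} - -6\right) \left(-1 + \left(2 + \left(-2\right)^{2} - -6\right) + 2 \left(2 + \left(-2\right)^{2} - -6\right)^{2}\right) = 108 \left(2 + 4 + 6\right) \left(-1 + \left(2 + 4 + 6\right) + 2 \left(2 + 4 + 6\right)^{2}\right) = 108 \cdot 12 \left(-1 + 12 + 2 \cdot 12^{2}\right) = 108 \cdot 12 \left(-1 + 12 + 2 \cdot 144\right) = 108 \cdot 12 \left(-1 + 12 + 288\right) = 108 \cdot 12 \cdot 299 = 108 \cdot 3588 = 387504$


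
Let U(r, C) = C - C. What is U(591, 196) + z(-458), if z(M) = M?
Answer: -458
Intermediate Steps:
U(r, C) = 0
U(591, 196) + z(-458) = 0 - 458 = -458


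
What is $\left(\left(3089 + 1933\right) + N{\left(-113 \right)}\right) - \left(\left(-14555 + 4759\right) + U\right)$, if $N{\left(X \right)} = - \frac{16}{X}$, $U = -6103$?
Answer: $\frac{2364089}{113} \approx 20921.0$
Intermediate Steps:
$\left(\left(3089 + 1933\right) + N{\left(-113 \right)}\right) - \left(\left(-14555 + 4759\right) + U\right) = \left(\left(3089 + 1933\right) - \frac{16}{-113}\right) - \left(\left(-14555 + 4759\right) - 6103\right) = \left(5022 - - \frac{16}{113}\right) - \left(-9796 - 6103\right) = \left(5022 + \frac{16}{113}\right) - -15899 = \frac{567502}{113} + 15899 = \frac{2364089}{113}$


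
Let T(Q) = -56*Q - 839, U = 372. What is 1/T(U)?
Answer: -1/21671 ≈ -4.6145e-5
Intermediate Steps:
T(Q) = -839 - 56*Q
1/T(U) = 1/(-839 - 56*372) = 1/(-839 - 20832) = 1/(-21671) = -1/21671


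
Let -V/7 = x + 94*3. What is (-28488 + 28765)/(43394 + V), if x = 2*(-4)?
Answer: 277/41476 ≈ 0.0066786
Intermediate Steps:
x = -8
V = -1918 (V = -7*(-8 + 94*3) = -7*(-8 + 282) = -7*274 = -1918)
(-28488 + 28765)/(43394 + V) = (-28488 + 28765)/(43394 - 1918) = 277/41476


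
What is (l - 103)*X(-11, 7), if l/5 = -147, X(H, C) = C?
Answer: -5866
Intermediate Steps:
l = -735 (l = 5*(-147) = -735)
(l - 103)*X(-11, 7) = (-735 - 103)*7 = -838*7 = -5866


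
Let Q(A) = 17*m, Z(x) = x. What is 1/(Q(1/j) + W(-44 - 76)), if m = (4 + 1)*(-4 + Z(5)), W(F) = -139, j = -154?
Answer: -1/54 ≈ -0.018519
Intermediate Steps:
m = 5 (m = (4 + 1)*(-4 + 5) = 5*1 = 5)
Q(A) = 85 (Q(A) = 17*5 = 85)
1/(Q(1/j) + W(-44 - 76)) = 1/(85 - 139) = 1/(-54) = -1/54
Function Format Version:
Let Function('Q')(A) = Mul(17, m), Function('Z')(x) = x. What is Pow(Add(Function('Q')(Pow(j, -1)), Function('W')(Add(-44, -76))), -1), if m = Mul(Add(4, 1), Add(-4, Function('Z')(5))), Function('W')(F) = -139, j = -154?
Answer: Rational(-1, 54) ≈ -0.018519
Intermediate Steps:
m = 5 (m = Mul(Add(4, 1), Add(-4, 5)) = Mul(5, 1) = 5)
Function('Q')(A) = 85 (Function('Q')(A) = Mul(17, 5) = 85)
Pow(Add(Function('Q')(Pow(j, -1)), Function('W')(Add(-44, -76))), -1) = Pow(Add(85, -139), -1) = Pow(-54, -1) = Rational(-1, 54)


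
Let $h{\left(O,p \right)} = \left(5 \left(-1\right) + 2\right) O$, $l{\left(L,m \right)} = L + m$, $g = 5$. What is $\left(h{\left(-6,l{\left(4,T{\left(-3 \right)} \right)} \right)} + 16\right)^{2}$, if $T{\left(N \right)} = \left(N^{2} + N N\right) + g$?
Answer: $1156$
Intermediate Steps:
$T{\left(N \right)} = 5 + 2 N^{2}$ ($T{\left(N \right)} = \left(N^{2} + N N\right) + 5 = \left(N^{2} + N^{2}\right) + 5 = 2 N^{2} + 5 = 5 + 2 N^{2}$)
$h{\left(O,p \right)} = - 3 O$ ($h{\left(O,p \right)} = \left(-5 + 2\right) O = - 3 O$)
$\left(h{\left(-6,l{\left(4,T{\left(-3 \right)} \right)} \right)} + 16\right)^{2} = \left(\left(-3\right) \left(-6\right) + 16\right)^{2} = \left(18 + 16\right)^{2} = 34^{2} = 1156$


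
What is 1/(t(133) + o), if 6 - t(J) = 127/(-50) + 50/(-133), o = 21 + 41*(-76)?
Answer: -6650/20522459 ≈ -0.00032404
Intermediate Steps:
o = -3095 (o = 21 - 3116 = -3095)
t(J) = 59291/6650 (t(J) = 6 - (127/(-50) + 50/(-133)) = 6 - (127*(-1/50) + 50*(-1/133)) = 6 - (-127/50 - 50/133) = 6 - 1*(-19391/6650) = 6 + 19391/6650 = 59291/6650)
1/(t(133) + o) = 1/(59291/6650 - 3095) = 1/(-20522459/6650) = -6650/20522459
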